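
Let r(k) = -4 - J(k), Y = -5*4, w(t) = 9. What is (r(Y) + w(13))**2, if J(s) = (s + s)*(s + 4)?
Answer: 403225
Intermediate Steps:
Y = -20
J(s) = 2*s*(4 + s) (J(s) = (2*s)*(4 + s) = 2*s*(4 + s))
r(k) = -4 - 2*k*(4 + k)
(r(Y) + w(13))**2 = ((-4 - 2*(-20)*(4 - 20)) + 9)**2 = ((-4 - 2*(-20)*(-16)) + 9)**2 = ((-4 - 640) + 9)**2 = (-644 + 9)**2 = (-635)**2 = 403225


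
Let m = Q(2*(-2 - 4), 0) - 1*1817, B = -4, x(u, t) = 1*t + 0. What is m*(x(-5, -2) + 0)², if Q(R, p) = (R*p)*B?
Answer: -7268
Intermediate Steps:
x(u, t) = t (x(u, t) = t + 0 = t)
Q(R, p) = -4*R*p (Q(R, p) = (R*p)*(-4) = -4*R*p)
m = -1817 (m = -4*2*(-2 - 4)*0 - 1*1817 = -4*2*(-6)*0 - 1817 = -4*(-12)*0 - 1817 = 0 - 1817 = -1817)
m*(x(-5, -2) + 0)² = -1817*(-2 + 0)² = -1817*(-2)² = -1817*4 = -7268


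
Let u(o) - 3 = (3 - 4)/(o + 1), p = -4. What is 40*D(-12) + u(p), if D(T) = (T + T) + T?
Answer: -4310/3 ≈ -1436.7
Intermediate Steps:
u(o) = 3 - 1/(1 + o) (u(o) = 3 + (3 - 4)/(o + 1) = 3 - 1/(1 + o))
D(T) = 3*T (D(T) = 2*T + T = 3*T)
40*D(-12) + u(p) = 40*(3*(-12)) + (2 + 3*(-4))/(1 - 4) = 40*(-36) + (2 - 12)/(-3) = -1440 - ⅓*(-10) = -1440 + 10/3 = -4310/3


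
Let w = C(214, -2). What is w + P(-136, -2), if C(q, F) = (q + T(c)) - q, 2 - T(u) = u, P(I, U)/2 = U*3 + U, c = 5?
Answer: -19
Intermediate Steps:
P(I, U) = 8*U (P(I, U) = 2*(U*3 + U) = 2*(3*U + U) = 2*(4*U) = 8*U)
T(u) = 2 - u
C(q, F) = -3 (C(q, F) = (q + (2 - 1*5)) - q = (q + (2 - 5)) - q = (q - 3) - q = (-3 + q) - q = -3)
w = -3
w + P(-136, -2) = -3 + 8*(-2) = -3 - 16 = -19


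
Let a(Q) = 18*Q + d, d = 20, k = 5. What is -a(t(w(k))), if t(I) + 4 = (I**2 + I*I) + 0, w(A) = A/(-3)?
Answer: -48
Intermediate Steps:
w(A) = -A/3 (w(A) = A*(-1/3) = -A/3)
t(I) = -4 + 2*I**2 (t(I) = -4 + ((I**2 + I*I) + 0) = -4 + ((I**2 + I**2) + 0) = -4 + (2*I**2 + 0) = -4 + 2*I**2)
a(Q) = 20 + 18*Q (a(Q) = 18*Q + 20 = 20 + 18*Q)
-a(t(w(k))) = -(20 + 18*(-4 + 2*(-1/3*5)**2)) = -(20 + 18*(-4 + 2*(-5/3)**2)) = -(20 + 18*(-4 + 2*(25/9))) = -(20 + 18*(-4 + 50/9)) = -(20 + 18*(14/9)) = -(20 + 28) = -1*48 = -48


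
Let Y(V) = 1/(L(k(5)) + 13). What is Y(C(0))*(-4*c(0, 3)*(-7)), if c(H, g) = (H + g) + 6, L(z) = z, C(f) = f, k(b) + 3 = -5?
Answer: 252/5 ≈ 50.400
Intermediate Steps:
k(b) = -8 (k(b) = -3 - 5 = -8)
c(H, g) = 6 + H + g
Y(V) = 1/5 (Y(V) = 1/(-8 + 13) = 1/5)
Y(C(0))*(-4*c(0, 3)*(-7)) = (-4*(6 + 0 + 3)*(-7))/5 = (-4*9*(-7))/5 = (-36*(-7))/5 = (1/5)*252 = 252/5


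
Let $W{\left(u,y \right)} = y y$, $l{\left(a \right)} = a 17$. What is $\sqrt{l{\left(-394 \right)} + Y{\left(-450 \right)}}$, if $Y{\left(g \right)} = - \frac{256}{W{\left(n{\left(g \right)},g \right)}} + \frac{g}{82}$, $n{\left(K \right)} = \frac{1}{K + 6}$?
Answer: $\frac{i \sqrt{570471109459}}{9225} \approx 81.875 i$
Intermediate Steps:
$l{\left(a \right)} = 17 a$
$n{\left(K \right)} = \frac{1}{6 + K}$
$W{\left(u,y \right)} = y^{2}$
$Y{\left(g \right)} = - \frac{256}{g^{2}} + \frac{g}{82}$
$\sqrt{l{\left(-394 \right)} + Y{\left(-450 \right)}} = \sqrt{17 \left(-394\right) + \left(- \frac{256}{202500} + \frac{1}{82} \left(-450\right)\right)} = \sqrt{-6698 - \frac{11393249}{2075625}} = \sqrt{- \frac{13913929499}{2075625}} = \frac{i \sqrt{570471109459}}{9225}$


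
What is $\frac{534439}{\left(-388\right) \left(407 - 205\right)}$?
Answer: $- \frac{534439}{78376} \approx -6.8189$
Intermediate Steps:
$\frac{534439}{\left(-388\right) \left(407 - 205\right)} = \frac{534439}{\left(-388\right) 202} = \frac{534439}{-78376} = 534439 \left(- \frac{1}{78376}\right) = - \frac{534439}{78376}$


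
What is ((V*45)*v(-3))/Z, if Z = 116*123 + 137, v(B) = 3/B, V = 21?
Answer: -189/2881 ≈ -0.065602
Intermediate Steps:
Z = 14405 (Z = 14268 + 137 = 14405)
((V*45)*v(-3))/Z = ((21*45)*(3/(-3)))/14405 = (945*(3*(-1/3)))*(1/14405) = (945*(-1))*(1/14405) = -945*1/14405 = -189/2881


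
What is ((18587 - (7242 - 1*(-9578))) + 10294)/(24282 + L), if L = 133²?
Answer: 12061/41971 ≈ 0.28736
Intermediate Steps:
L = 17689
((18587 - (7242 - 1*(-9578))) + 10294)/(24282 + L) = ((18587 - (7242 - 1*(-9578))) + 10294)/(24282 + 17689) = ((18587 - (7242 + 9578)) + 10294)/41971 = ((18587 - 1*16820) + 10294)*(1/41971) = ((18587 - 16820) + 10294)*(1/41971) = (1767 + 10294)*(1/41971) = 12061*(1/41971) = 12061/41971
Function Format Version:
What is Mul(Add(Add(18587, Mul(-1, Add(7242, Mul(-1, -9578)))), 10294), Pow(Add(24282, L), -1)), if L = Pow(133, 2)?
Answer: Rational(12061, 41971) ≈ 0.28736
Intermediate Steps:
L = 17689
Mul(Add(Add(18587, Mul(-1, Add(7242, Mul(-1, -9578)))), 10294), Pow(Add(24282, L), -1)) = Mul(Add(Add(18587, Mul(-1, Add(7242, Mul(-1, -9578)))), 10294), Pow(Add(24282, 17689), -1)) = Mul(Add(Add(18587, Mul(-1, Add(7242, 9578))), 10294), Pow(41971, -1)) = Mul(Add(Add(18587, Mul(-1, 16820)), 10294), Rational(1, 41971)) = Mul(Add(Add(18587, -16820), 10294), Rational(1, 41971)) = Mul(Add(1767, 10294), Rational(1, 41971)) = Mul(12061, Rational(1, 41971)) = Rational(12061, 41971)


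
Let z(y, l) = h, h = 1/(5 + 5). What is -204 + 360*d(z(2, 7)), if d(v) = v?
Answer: -168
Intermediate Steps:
h = ⅒ (h = 1/10 = ⅒ ≈ 0.10000)
z(y, l) = ⅒
-204 + 360*d(z(2, 7)) = -204 + 360*(⅒) = -204 + 36 = -168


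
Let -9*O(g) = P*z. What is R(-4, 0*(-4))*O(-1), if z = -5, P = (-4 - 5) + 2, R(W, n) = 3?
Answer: -35/3 ≈ -11.667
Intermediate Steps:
P = -7 (P = -9 + 2 = -7)
O(g) = -35/9 (O(g) = -(-7)*(-5)/9 = -1/9*35 = -35/9)
R(-4, 0*(-4))*O(-1) = 3*(-35/9) = -35/3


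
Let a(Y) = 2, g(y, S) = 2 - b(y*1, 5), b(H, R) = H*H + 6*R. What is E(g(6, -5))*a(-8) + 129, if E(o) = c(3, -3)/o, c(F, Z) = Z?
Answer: 4131/32 ≈ 129.09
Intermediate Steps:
b(H, R) = H**2 + 6*R
g(y, S) = -28 - y**2 (g(y, S) = 2 - ((y*1)**2 + 6*5) = 2 - (y**2 + 30) = 2 - (30 + y**2) = 2 + (-30 - y**2) = -28 - y**2)
E(o) = -3/o
E(g(6, -5))*a(-8) + 129 = -3/(-28 - 1*6**2)*2 + 129 = -3/(-28 - 1*36)*2 + 129 = -3/(-28 - 36)*2 + 129 = -3/(-64)*2 + 129 = -3*(-1/64)*2 + 129 = (3/64)*2 + 129 = 3/32 + 129 = 4131/32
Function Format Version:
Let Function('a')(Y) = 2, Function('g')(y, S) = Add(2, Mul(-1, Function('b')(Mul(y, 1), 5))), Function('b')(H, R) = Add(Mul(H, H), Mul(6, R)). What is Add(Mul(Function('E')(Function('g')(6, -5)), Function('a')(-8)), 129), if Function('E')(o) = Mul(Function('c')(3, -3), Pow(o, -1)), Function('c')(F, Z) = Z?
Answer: Rational(4131, 32) ≈ 129.09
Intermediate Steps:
Function('b')(H, R) = Add(Pow(H, 2), Mul(6, R))
Function('g')(y, S) = Add(-28, Mul(-1, Pow(y, 2))) (Function('g')(y, S) = Add(2, Mul(-1, Add(Pow(Mul(y, 1), 2), Mul(6, 5)))) = Add(2, Mul(-1, Add(Pow(y, 2), 30))) = Add(2, Mul(-1, Add(30, Pow(y, 2)))) = Add(2, Add(-30, Mul(-1, Pow(y, 2)))) = Add(-28, Mul(-1, Pow(y, 2))))
Function('E')(o) = Mul(-3, Pow(o, -1))
Add(Mul(Function('E')(Function('g')(6, -5)), Function('a')(-8)), 129) = Add(Mul(Mul(-3, Pow(Add(-28, Mul(-1, Pow(6, 2))), -1)), 2), 129) = Add(Mul(Mul(-3, Pow(Add(-28, Mul(-1, 36)), -1)), 2), 129) = Add(Mul(Mul(-3, Pow(Add(-28, -36), -1)), 2), 129) = Add(Mul(Mul(-3, Pow(-64, -1)), 2), 129) = Add(Mul(Mul(-3, Rational(-1, 64)), 2), 129) = Add(Mul(Rational(3, 64), 2), 129) = Add(Rational(3, 32), 129) = Rational(4131, 32)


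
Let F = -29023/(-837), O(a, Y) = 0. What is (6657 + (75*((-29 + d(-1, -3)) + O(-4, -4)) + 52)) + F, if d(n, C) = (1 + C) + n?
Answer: 3635656/837 ≈ 4343.7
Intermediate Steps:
d(n, C) = 1 + C + n
F = 29023/837 (F = -29023*(-1/837) = 29023/837 ≈ 34.675)
(6657 + (75*((-29 + d(-1, -3)) + O(-4, -4)) + 52)) + F = (6657 + (75*((-29 + (1 - 3 - 1)) + 0) + 52)) + 29023/837 = (6657 + (75*((-29 - 3) + 0) + 52)) + 29023/837 = (6657 + (75*(-32 + 0) + 52)) + 29023/837 = (6657 + (75*(-32) + 52)) + 29023/837 = (6657 + (-2400 + 52)) + 29023/837 = (6657 - 2348) + 29023/837 = 4309 + 29023/837 = 3635656/837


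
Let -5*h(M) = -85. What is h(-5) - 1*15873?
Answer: -15856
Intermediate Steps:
h(M) = 17 (h(M) = -⅕*(-85) = 17)
h(-5) - 1*15873 = 17 - 1*15873 = 17 - 15873 = -15856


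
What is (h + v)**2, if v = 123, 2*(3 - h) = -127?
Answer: 143641/4 ≈ 35910.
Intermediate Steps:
h = 133/2 (h = 3 - 1/2*(-127) = 3 + 127/2 = 133/2 ≈ 66.500)
(h + v)**2 = (133/2 + 123)**2 = (379/2)**2 = 143641/4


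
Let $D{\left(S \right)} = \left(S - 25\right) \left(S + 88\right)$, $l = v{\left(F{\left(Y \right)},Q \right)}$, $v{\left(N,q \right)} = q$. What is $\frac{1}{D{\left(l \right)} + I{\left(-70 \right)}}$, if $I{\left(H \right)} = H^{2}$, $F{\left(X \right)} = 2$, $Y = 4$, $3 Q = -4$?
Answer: $\frac{9}{23560} \approx 0.000382$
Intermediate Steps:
$Q = - \frac{4}{3}$ ($Q = \frac{1}{3} \left(-4\right) = - \frac{4}{3} \approx -1.3333$)
$l = - \frac{4}{3} \approx -1.3333$
$D{\left(S \right)} = \left(-25 + S\right) \left(88 + S\right)$
$\frac{1}{D{\left(l \right)} + I{\left(-70 \right)}} = \frac{1}{\left(-2200 + \left(- \frac{4}{3}\right)^{2} + 63 \left(- \frac{4}{3}\right)\right) + \left(-70\right)^{2}} = \frac{1}{\left(-2200 + \frac{16}{9} - 84\right) + 4900} = \frac{1}{- \frac{20540}{9} + 4900} = \frac{1}{\frac{23560}{9}} = \frac{9}{23560}$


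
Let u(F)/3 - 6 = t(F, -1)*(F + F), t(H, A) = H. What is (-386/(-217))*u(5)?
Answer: 9264/31 ≈ 298.84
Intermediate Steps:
u(F) = 18 + 6*F² (u(F) = 18 + 3*(F*(F + F)) = 18 + 3*(F*(2*F)) = 18 + 3*(2*F²) = 18 + 6*F²)
(-386/(-217))*u(5) = (-386/(-217))*(18 + 6*5²) = (-386*(-1/217))*(18 + 6*25) = 386*(18 + 150)/217 = (386/217)*168 = 9264/31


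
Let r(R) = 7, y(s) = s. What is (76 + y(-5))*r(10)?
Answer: 497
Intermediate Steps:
(76 + y(-5))*r(10) = (76 - 5)*7 = 71*7 = 497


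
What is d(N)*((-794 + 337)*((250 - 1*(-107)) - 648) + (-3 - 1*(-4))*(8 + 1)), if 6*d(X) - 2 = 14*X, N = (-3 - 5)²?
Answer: 19905068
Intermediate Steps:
N = 64 (N = (-8)² = 64)
d(X) = ⅓ + 7*X/3 (d(X) = ⅓ + (14*X)/6 = ⅓ + 7*X/3)
d(N)*((-794 + 337)*((250 - 1*(-107)) - 648) + (-3 - 1*(-4))*(8 + 1)) = (⅓ + (7/3)*64)*((-794 + 337)*((250 - 1*(-107)) - 648) + (-3 - 1*(-4))*(8 + 1)) = (⅓ + 448/3)*(-457*((250 + 107) - 648) + (-3 + 4)*9) = 449*(-457*(357 - 648) + 1*9)/3 = 449*(-457*(-291) + 9)/3 = 449*(132987 + 9)/3 = (449/3)*132996 = 19905068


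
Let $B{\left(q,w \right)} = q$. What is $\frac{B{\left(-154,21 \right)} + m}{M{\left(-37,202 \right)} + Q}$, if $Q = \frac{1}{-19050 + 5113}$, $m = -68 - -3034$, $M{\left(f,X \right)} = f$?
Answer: $- \frac{19595422}{257835} \approx -76.0$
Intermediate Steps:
$m = 2966$ ($m = -68 + 3034 = 2966$)
$Q = - \frac{1}{13937}$ ($Q = \frac{1}{-13937} = - \frac{1}{13937} \approx -7.1751 \cdot 10^{-5}$)
$\frac{B{\left(-154,21 \right)} + m}{M{\left(-37,202 \right)} + Q} = \frac{-154 + 2966}{-37 - \frac{1}{13937}} = \frac{2812}{- \frac{515670}{13937}} = 2812 \left(- \frac{13937}{515670}\right) = - \frac{19595422}{257835}$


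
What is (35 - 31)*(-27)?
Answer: -108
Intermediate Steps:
(35 - 31)*(-27) = 4*(-27) = -108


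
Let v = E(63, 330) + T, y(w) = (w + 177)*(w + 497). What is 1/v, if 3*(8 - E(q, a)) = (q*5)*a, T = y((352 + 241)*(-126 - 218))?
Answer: 1/41475298783 ≈ 2.4111e-11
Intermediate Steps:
y(w) = (177 + w)*(497 + w)
T = 41475333425 (T = 87969 + ((352 + 241)*(-126 - 218))² + 674*((352 + 241)*(-126 - 218)) = 87969 + (593*(-344))² + 674*(593*(-344)) = 87969 + (-203992)² + 674*(-203992) = 87969 + 41612736064 - 137490608 = 41475333425)
E(q, a) = 8 - 5*a*q/3 (E(q, a) = 8 - q*5*a/3 = 8 - 5*q*a/3 = 8 - 5*a*q/3)
v = 41475298783 (v = (8 - 5/3*330*63) + 41475333425 = (8 - 34650) + 41475333425 = -34642 + 41475333425 = 41475298783)
1/v = 1/41475298783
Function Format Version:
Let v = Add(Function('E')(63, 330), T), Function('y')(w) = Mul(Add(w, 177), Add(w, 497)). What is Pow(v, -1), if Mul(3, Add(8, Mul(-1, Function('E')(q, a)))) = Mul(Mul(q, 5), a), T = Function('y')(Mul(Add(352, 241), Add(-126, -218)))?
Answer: Rational(1, 41475298783) ≈ 2.4111e-11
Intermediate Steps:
Function('y')(w) = Mul(Add(177, w), Add(497, w))
T = 41475333425 (T = Add(87969, Pow(Mul(Add(352, 241), Add(-126, -218)), 2), Mul(674, Mul(Add(352, 241), Add(-126, -218)))) = Add(87969, Pow(Mul(593, -344), 2), Mul(674, Mul(593, -344))) = Add(87969, Pow(-203992, 2), Mul(674, -203992)) = Add(87969, 41612736064, -137490608) = 41475333425)
Function('E')(q, a) = Add(8, Mul(Rational(-5, 3), a, q)) (Function('E')(q, a) = Add(8, Mul(Rational(-1, 3), Mul(Mul(q, 5), a))) = Add(8, Mul(Rational(-1, 3), Mul(Mul(5, q), a))) = Add(8, Mul(Rational(-1, 3), Mul(5, a, q))) = Add(8, Mul(Rational(-5, 3), a, q)))
v = 41475298783 (v = Add(Add(8, Mul(Rational(-5, 3), 330, 63)), 41475333425) = Add(Add(8, -34650), 41475333425) = Add(-34642, 41475333425) = 41475298783)
Pow(v, -1) = Pow(41475298783, -1) = Rational(1, 41475298783)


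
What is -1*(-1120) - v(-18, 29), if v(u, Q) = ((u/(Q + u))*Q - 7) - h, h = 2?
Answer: 12941/11 ≈ 1176.5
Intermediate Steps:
v(u, Q) = -9 + Q*u/(Q + u) (v(u, Q) = ((u/(Q + u))*Q - 7) - 1*2 = ((u/(Q + u))*Q - 7) - 2 = (Q*u/(Q + u) - 7) - 2 = (-7 + Q*u/(Q + u)) - 2 = -9 + Q*u/(Q + u))
-1*(-1120) - v(-18, 29) = -1*(-1120) - (-9*29 - 9*(-18) + 29*(-18))/(29 - 18) = 1120 - (-261 + 162 - 522)/11 = 1120 - (-621)/11 = 1120 - 1*(-621/11) = 1120 + 621/11 = 12941/11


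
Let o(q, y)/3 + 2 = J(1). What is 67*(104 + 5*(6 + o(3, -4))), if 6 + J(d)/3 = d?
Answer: -8107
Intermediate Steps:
J(d) = -18 + 3*d
o(q, y) = -51 (o(q, y) = -6 + 3*(-18 + 3*1) = -6 + 3*(-18 + 3) = -6 + 3*(-15) = -6 - 45 = -51)
67*(104 + 5*(6 + o(3, -4))) = 67*(104 + 5*(6 - 51)) = 67*(104 + 5*(-45)) = 67*(104 - 225) = 67*(-121) = -8107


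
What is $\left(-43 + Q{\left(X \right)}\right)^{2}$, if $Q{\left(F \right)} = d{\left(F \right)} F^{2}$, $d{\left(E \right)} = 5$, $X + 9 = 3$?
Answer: $18769$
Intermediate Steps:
$X = -6$ ($X = -9 + 3 = -6$)
$Q{\left(F \right)} = 5 F^{2}$
$\left(-43 + Q{\left(X \right)}\right)^{2} = \left(-43 + 5 \left(-6\right)^{2}\right)^{2} = \left(-43 + 5 \cdot 36\right)^{2} = \left(-43 + 180\right)^{2} = 137^{2} = 18769$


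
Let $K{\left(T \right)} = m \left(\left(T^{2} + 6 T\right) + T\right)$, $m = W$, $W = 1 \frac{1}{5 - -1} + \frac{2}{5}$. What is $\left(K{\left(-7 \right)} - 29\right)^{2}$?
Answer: $841$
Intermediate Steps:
$W = \frac{17}{30}$ ($W = 1 \frac{1}{5 + 1} + 2 \cdot \frac{1}{5} = 1 \cdot \frac{1}{6} + \frac{2}{5} = \frac{1}{6} + \frac{2}{5} = \frac{17}{30} \approx 0.56667$)
$m = \frac{17}{30} \approx 0.56667$
$K{\left(T \right)} = \frac{17 T^{2}}{30} + \frac{119 T}{30}$ ($K{\left(T \right)} = \frac{17 \left(\left(T^{2} + 6 T\right) + T\right)}{30} = \frac{17 \left(T^{2} + 7 T\right)}{30} = \frac{17 T^{2}}{30} + \frac{119 T}{30}$)
$\left(K{\left(-7 \right)} - 29\right)^{2} = \left(\frac{17}{30} \left(-7\right) \left(7 - 7\right) - 29\right)^{2} = \left(\frac{17}{30} \left(-7\right) 0 - 29\right)^{2} = \left(0 - 29\right)^{2} = \left(-29\right)^{2} = 841$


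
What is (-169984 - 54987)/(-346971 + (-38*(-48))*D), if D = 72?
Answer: 224971/215643 ≈ 1.0433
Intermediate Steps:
(-169984 - 54987)/(-346971 + (-38*(-48))*D) = (-169984 - 54987)/(-346971 - 38*(-48)*72) = -224971/(-346971 + 1824*72) = -224971/(-346971 + 131328) = -224971/(-215643) = -224971*(-1/215643) = 224971/215643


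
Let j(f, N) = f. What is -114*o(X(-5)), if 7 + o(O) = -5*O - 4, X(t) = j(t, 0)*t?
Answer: 15504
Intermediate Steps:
X(t) = t² (X(t) = t*t = t²)
o(O) = -11 - 5*O (o(O) = -7 + (-5*O - 4) = -7 + (-4 - 5*O) = -11 - 5*O)
-114*o(X(-5)) = -114*(-11 - 5*(-5)²) = -114*(-11 - 5*25) = -114*(-11 - 125) = -114*(-136) = 15504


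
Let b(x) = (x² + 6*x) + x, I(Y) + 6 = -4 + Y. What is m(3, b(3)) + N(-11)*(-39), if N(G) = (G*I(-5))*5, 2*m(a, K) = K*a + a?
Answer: -64257/2 ≈ -32129.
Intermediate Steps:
I(Y) = -10 + Y (I(Y) = -6 + (-4 + Y) = -10 + Y)
b(x) = x² + 7*x
m(a, K) = a/2 + K*a/2 (m(a, K) = (K*a + a)/2 = (a + K*a)/2 = a/2 + K*a/2)
N(G) = -75*G (N(G) = (G*(-10 - 5))*5 = (G*(-15))*5 = -15*G*5 = -75*G)
m(3, b(3)) + N(-11)*(-39) = (½)*3*(1 + 3*(7 + 3)) - 75*(-11)*(-39) = (½)*3*(1 + 3*10) + 825*(-39) = (½)*3*(1 + 30) - 32175 = (½)*3*31 - 32175 = 93/2 - 32175 = -64257/2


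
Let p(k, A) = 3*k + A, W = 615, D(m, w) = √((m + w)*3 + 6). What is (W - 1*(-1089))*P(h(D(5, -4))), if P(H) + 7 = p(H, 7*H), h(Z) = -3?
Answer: -63048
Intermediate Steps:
D(m, w) = √(6 + 3*m + 3*w) (D(m, w) = √((3*m + 3*w) + 6) = √(6 + 3*m + 3*w))
p(k, A) = A + 3*k
P(H) = -7 + 10*H (P(H) = -7 + (7*H + 3*H) = -7 + 10*H)
(W - 1*(-1089))*P(h(D(5, -4))) = (615 - 1*(-1089))*(-7 + 10*(-3)) = (615 + 1089)*(-7 - 30) = 1704*(-37) = -63048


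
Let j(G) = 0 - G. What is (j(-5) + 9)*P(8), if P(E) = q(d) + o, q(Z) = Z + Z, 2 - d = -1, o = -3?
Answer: 42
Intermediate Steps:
d = 3 (d = 2 - 1*(-1) = 2 + 1 = 3)
q(Z) = 2*Z
P(E) = 3 (P(E) = 2*3 - 3 = 6 - 3 = 3)
j(G) = -G
(j(-5) + 9)*P(8) = (-1*(-5) + 9)*3 = (5 + 9)*3 = 14*3 = 42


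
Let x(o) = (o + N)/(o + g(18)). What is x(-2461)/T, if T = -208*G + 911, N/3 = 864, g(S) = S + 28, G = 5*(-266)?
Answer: -131/670285665 ≈ -1.9544e-7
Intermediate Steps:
G = -1330
g(S) = 28 + S
N = 2592 (N = 3*864 = 2592)
x(o) = (2592 + o)/(46 + o) (x(o) = (o + 2592)/(o + (28 + 18)) = (2592 + o)/(o + 46) = (2592 + o)/(46 + o))
T = 277551 (T = -208*(-1330) + 911 = 276640 + 911 = 277551)
x(-2461)/T = ((2592 - 2461)/(46 - 2461))/277551 = (131/(-2415))*(1/277551) = -1/2415*131*(1/277551) = -131/2415*1/277551 = -131/670285665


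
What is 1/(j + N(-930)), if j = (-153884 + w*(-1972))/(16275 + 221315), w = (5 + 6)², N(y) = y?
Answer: -118795/110675598 ≈ -0.0010734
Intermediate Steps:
w = 121 (w = 11² = 121)
j = -196248/118795 (j = (-153884 + 121*(-1972))/(16275 + 221315) = (-153884 - 238612)/237590 = -392496*1/237590 = -196248/118795 ≈ -1.6520)
1/(j + N(-930)) = 1/(-196248/118795 - 930) = 1/(-110675598/118795) = -118795/110675598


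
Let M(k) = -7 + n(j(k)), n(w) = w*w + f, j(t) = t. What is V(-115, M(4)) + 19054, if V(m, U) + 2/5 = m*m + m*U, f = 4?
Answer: 153918/5 ≈ 30784.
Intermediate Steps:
n(w) = 4 + w² (n(w) = w*w + 4 = w² + 4 = 4 + w²)
M(k) = -3 + k² (M(k) = -7 + (4 + k²) = -3 + k²)
V(m, U) = -⅖ + m² + U*m (V(m, U) = -⅖ + (m*m + m*U) = -⅖ + (m² + U*m) = -⅖ + m² + U*m)
V(-115, M(4)) + 19054 = (-⅖ + (-115)² + (-3 + 4²)*(-115)) + 19054 = (-⅖ + 13225 + (-3 + 16)*(-115)) + 19054 = (-⅖ + 13225 + 13*(-115)) + 19054 = (-⅖ + 13225 - 1495) + 19054 = 58648/5 + 19054 = 153918/5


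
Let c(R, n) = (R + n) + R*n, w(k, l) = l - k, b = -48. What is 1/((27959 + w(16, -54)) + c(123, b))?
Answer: 1/22060 ≈ 4.5331e-5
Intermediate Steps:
c(R, n) = R + n + R*n
1/((27959 + w(16, -54)) + c(123, b)) = 1/((27959 + (-54 - 1*16)) + (123 - 48 + 123*(-48))) = 1/((27959 + (-54 - 16)) + (123 - 48 - 5904)) = 1/((27959 - 70) - 5829) = 1/(27889 - 5829) = 1/22060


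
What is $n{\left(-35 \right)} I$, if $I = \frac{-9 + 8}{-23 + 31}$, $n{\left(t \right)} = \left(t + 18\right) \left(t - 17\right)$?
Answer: $- \frac{221}{2} \approx -110.5$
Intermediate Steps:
$n{\left(t \right)} = \left(-17 + t\right) \left(18 + t\right)$ ($n{\left(t \right)} = \left(18 + t\right) \left(-17 + t\right) = \left(-17 + t\right) \left(18 + t\right)$)
$I = - \frac{1}{8} \approx -0.125$
$n{\left(-35 \right)} I = \left(-306 - 35 + \left(-35\right)^{2}\right) \left(- \frac{1}{8}\right) = \left(-306 - 35 + 1225\right) \left(- \frac{1}{8}\right) = 884 \left(- \frac{1}{8}\right) = - \frac{221}{2}$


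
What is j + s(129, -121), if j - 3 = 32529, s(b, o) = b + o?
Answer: 32540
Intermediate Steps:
j = 32532 (j = 3 + 32529 = 32532)
j + s(129, -121) = 32532 + (129 - 121) = 32532 + 8 = 32540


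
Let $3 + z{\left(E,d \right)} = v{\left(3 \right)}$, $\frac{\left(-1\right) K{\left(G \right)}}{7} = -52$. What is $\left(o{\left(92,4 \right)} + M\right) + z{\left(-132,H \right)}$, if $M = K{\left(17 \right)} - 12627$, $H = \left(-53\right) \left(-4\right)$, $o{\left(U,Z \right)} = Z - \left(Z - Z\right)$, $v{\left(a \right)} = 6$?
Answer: $-12256$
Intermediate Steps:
$K{\left(G \right)} = 364$ ($K{\left(G \right)} = \left(-7\right) \left(-52\right) = 364$)
$o{\left(U,Z \right)} = Z$ ($o{\left(U,Z \right)} = Z - 0 = Z + 0 = Z$)
$H = 212$
$z{\left(E,d \right)} = 3$ ($z{\left(E,d \right)} = -3 + 6 = 3$)
$M = -12263$ ($M = 364 - 12627 = -12263$)
$\left(o{\left(92,4 \right)} + M\right) + z{\left(-132,H \right)} = \left(4 - 12263\right) + 3 = -12259 + 3 = -12256$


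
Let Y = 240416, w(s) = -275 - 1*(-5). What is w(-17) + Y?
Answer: 240146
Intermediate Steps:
w(s) = -270 (w(s) = -275 + 5 = -270)
w(-17) + Y = -270 + 240416 = 240146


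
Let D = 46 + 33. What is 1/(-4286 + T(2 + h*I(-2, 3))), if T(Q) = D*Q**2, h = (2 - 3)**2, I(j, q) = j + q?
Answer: -1/3575 ≈ -0.00027972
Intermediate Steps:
D = 79
h = 1 (h = (-1)**2 = 1)
T(Q) = 79*Q**2
1/(-4286 + T(2 + h*I(-2, 3))) = 1/(-4286 + 79*(2 + 1*(-2 + 3))**2) = 1/(-4286 + 79*(2 + 1*1)**2) = 1/(-4286 + 79*(2 + 1)**2) = 1/(-4286 + 79*3**2) = 1/(-4286 + 79*9) = 1/(-4286 + 711) = 1/(-3575) = -1/3575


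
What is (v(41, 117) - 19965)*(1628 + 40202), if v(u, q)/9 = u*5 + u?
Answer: -742524330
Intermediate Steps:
v(u, q) = 54*u (v(u, q) = 9*(u*5 + u) = 9*(5*u + u) = 9*(6*u) = 54*u)
(v(41, 117) - 19965)*(1628 + 40202) = (54*41 - 19965)*(1628 + 40202) = (2214 - 19965)*41830 = -17751*41830 = -742524330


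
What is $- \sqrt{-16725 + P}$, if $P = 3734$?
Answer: $- i \sqrt{12991} \approx - 113.98 i$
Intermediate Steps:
$- \sqrt{-16725 + P} = - \sqrt{-16725 + 3734} = - \sqrt{-12991} = - i \sqrt{12991}$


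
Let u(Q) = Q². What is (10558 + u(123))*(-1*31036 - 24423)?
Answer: -1424575333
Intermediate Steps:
(10558 + u(123))*(-1*31036 - 24423) = (10558 + 123²)*(-1*31036 - 24423) = (10558 + 15129)*(-31036 - 24423) = 25687*(-55459) = -1424575333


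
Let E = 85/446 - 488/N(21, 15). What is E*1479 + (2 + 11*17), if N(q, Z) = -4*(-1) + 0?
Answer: -80265339/446 ≈ -1.7997e+5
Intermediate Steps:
N(q, Z) = 4 (N(q, Z) = 4 + 0 = 4)
E = -54327/446 (E = 85/446 - 488/4 = 85*(1/446) - 488*¼ = 85/446 - 122 = -54327/446 ≈ -121.81)
E*1479 + (2 + 11*17) = -54327/446*1479 + (2 + 11*17) = -80349633/446 + (2 + 187) = -80349633/446 + 189 = -80265339/446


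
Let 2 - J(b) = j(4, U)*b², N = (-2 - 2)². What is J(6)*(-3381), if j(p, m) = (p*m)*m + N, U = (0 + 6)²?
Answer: 632916438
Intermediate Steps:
N = 16 (N = (-4)² = 16)
U = 36 (U = 6² = 36)
j(p, m) = 16 + p*m² (j(p, m) = (p*m)*m + 16 = (m*p)*m + 16 = p*m² + 16 = 16 + p*m²)
J(b) = 2 - 5200*b² (J(b) = 2 - (16 + 4*36²)*b² = 2 - (16 + 4*1296)*b² = 2 - (16 + 5184)*b² = 2 - 5200*b²)
J(6)*(-3381) = (2 - 5200*6²)*(-3381) = (2 - 5200*36)*(-3381) = (2 - 187200)*(-3381) = -187198*(-3381) = 632916438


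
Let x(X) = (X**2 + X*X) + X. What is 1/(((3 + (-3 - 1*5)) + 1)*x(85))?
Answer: -1/58140 ≈ -1.7200e-5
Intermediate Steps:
x(X) = X + 2*X**2 (x(X) = (X**2 + X**2) + X = 2*X**2 + X = X + 2*X**2)
1/(((3 + (-3 - 1*5)) + 1)*x(85)) = 1/(((3 + (-3 - 1*5)) + 1)*(85*(1 + 2*85))) = 1/(((3 + (-3 - 5)) + 1)*(85*(1 + 170))) = 1/(((3 - 8) + 1)*(85*171)) = 1/((-5 + 1)*14535) = 1/(-4*14535) = 1/(-58140) = -1/58140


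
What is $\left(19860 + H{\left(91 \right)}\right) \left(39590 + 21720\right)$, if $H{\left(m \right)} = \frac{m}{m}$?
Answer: $1217677910$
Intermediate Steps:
$H{\left(m \right)} = 1$
$\left(19860 + H{\left(91 \right)}\right) \left(39590 + 21720\right) = \left(19860 + 1\right) \left(39590 + 21720\right) = 19861 \cdot 61310 = 1217677910$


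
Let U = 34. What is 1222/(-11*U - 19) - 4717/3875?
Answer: -6589031/1522875 ≈ -4.3267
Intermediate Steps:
1222/(-11*U - 19) - 4717/3875 = 1222/(-11*34 - 19) - 4717/3875 = 1222/(-374 - 19) - 4717*1/3875 = 1222/(-393) - 4717/3875 = 1222*(-1/393) - 4717/3875 = -1222/393 - 4717/3875 = -6589031/1522875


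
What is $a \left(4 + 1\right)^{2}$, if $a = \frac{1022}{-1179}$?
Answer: $- \frac{25550}{1179} \approx -21.671$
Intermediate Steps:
$a = - \frac{1022}{1179}$ ($a = 1022 \left(- \frac{1}{1179}\right) = - \frac{1022}{1179} \approx -0.86684$)
$a \left(4 + 1\right)^{2} = - \frac{1022 \left(4 + 1\right)^{2}}{1179} = - \frac{1022 \cdot 5^{2}}{1179} = \left(- \frac{1022}{1179}\right) 25 = - \frac{25550}{1179}$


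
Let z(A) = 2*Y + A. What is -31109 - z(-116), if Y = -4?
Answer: -30985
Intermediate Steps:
z(A) = -8 + A (z(A) = 2*(-4) + A = -8 + A)
-31109 - z(-116) = -31109 - (-8 - 116) = -31109 - 1*(-124) = -31109 + 124 = -30985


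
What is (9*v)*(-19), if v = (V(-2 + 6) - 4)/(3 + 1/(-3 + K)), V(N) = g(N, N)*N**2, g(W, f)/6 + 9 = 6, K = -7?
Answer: 499320/29 ≈ 17218.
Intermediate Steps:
g(W, f) = -18 (g(W, f) = -54 + 6*6 = -54 + 36 = -18)
V(N) = -18*N**2
v = -2920/29 (v = (-18*(-2 + 6)**2 - 4)/(3 + 1/(-3 - 7)) = (-18*4**2 - 4)/(3 + 1/(-10)) = (-18*16 - 4)/(3 - 1/10) = (-288 - 4)/(29/10) = -292*10/29 = -2920/29 ≈ -100.69)
(9*v)*(-19) = (9*(-2920/29))*(-19) = -26280/29*(-19) = 499320/29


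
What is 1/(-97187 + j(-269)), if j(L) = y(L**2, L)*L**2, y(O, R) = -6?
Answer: -1/531353 ≈ -1.8820e-6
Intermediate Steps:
j(L) = -6*L**2
1/(-97187 + j(-269)) = 1/(-97187 - 6*(-269)**2) = 1/(-97187 - 6*72361) = 1/(-97187 - 434166) = 1/(-531353) = -1/531353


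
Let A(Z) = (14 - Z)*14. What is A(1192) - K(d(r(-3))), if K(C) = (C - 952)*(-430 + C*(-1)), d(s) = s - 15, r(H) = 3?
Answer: -419444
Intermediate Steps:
d(s) = -15 + s
A(Z) = 196 - 14*Z
K(C) = (-952 + C)*(-430 - C)
A(1192) - K(d(r(-3))) = (196 - 14*1192) - (409360 - (-15 + 3)² + 522*(-15 + 3)) = (196 - 16688) - (409360 - 1*(-12)² + 522*(-12)) = -16492 - (409360 - 1*144 - 6264) = -16492 - (409360 - 144 - 6264) = -16492 - 1*402952 = -16492 - 402952 = -419444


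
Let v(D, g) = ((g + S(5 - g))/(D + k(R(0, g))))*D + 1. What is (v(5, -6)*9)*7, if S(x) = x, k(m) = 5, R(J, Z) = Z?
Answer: 441/2 ≈ 220.50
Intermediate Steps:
v(D, g) = 1 + 5*D/(5 + D) (v(D, g) = ((g + (5 - g))/(D + 5))*D + 1 = (5/(5 + D))*D + 1 = 5*D/(5 + D) + 1 = 1 + 5*D/(5 + D))
(v(5, -6)*9)*7 = (((5 + 6*5)/(5 + 5))*9)*7 = (((5 + 30)/10)*9)*7 = (((1/10)*35)*9)*7 = ((7/2)*9)*7 = (63/2)*7 = 441/2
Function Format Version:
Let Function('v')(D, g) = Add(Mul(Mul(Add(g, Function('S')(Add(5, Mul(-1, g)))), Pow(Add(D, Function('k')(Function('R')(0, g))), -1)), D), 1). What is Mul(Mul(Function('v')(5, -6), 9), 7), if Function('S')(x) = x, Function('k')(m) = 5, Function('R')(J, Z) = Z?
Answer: Rational(441, 2) ≈ 220.50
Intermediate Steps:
Function('v')(D, g) = Add(1, Mul(5, D, Pow(Add(5, D), -1))) (Function('v')(D, g) = Add(Mul(Mul(Add(g, Add(5, Mul(-1, g))), Pow(Add(D, 5), -1)), D), 1) = Add(Mul(Mul(5, Pow(Add(5, D), -1)), D), 1) = Add(Mul(5, D, Pow(Add(5, D), -1)), 1) = Add(1, Mul(5, D, Pow(Add(5, D), -1))))
Mul(Mul(Function('v')(5, -6), 9), 7) = Mul(Mul(Mul(Pow(Add(5, 5), -1), Add(5, Mul(6, 5))), 9), 7) = Mul(Mul(Mul(Pow(10, -1), Add(5, 30)), 9), 7) = Mul(Mul(Mul(Rational(1, 10), 35), 9), 7) = Mul(Mul(Rational(7, 2), 9), 7) = Mul(Rational(63, 2), 7) = Rational(441, 2)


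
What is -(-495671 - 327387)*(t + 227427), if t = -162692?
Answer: 53280659630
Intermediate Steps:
-(-495671 - 327387)*(t + 227427) = -(-495671 - 327387)*(-162692 + 227427) = -(-823058)*64735 = -1*(-53280659630) = 53280659630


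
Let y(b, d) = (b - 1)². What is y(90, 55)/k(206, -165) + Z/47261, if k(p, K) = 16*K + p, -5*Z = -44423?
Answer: -1763646323/575166370 ≈ -3.0663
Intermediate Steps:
Z = 44423/5 (Z = -⅕*(-44423) = 44423/5 ≈ 8884.6)
k(p, K) = p + 16*K
y(b, d) = (-1 + b)²
y(90, 55)/k(206, -165) + Z/47261 = (-1 + 90)²/(206 + 16*(-165)) + (44423/5)/47261 = 89²/(206 - 2640) + (44423/5)*(1/47261) = 7921/(-2434) + 44423/236305 = 7921*(-1/2434) + 44423/236305 = -7921/2434 + 44423/236305 = -1763646323/575166370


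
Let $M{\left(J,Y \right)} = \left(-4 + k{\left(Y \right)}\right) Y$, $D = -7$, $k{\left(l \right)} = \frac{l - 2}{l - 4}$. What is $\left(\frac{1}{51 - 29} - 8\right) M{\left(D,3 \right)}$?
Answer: $\frac{2625}{22} \approx 119.32$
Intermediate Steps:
$k{\left(l \right)} = \frac{-2 + l}{-4 + l}$
$M{\left(J,Y \right)} = Y \left(-4 + \frac{-2 + Y}{-4 + Y}\right)$ ($M{\left(J,Y \right)} = \left(-4 + \frac{-2 + Y}{-4 + Y}\right) Y = Y \left(-4 + \frac{-2 + Y}{-4 + Y}\right)$)
$\left(\frac{1}{51 - 29} - 8\right) M{\left(D,3 \right)} = \left(\frac{1}{51 - 29} - 8\right) \frac{3 \left(14 - 9\right)}{-4 + 3} = \left(\frac{1}{22} - 8\right) \frac{3 \left(14 - 9\right)}{-1} = \left(\frac{1}{22} - 8\right) 3 \left(-1\right) 5 = \left(- \frac{175}{22}\right) \left(-15\right) = \frac{2625}{22}$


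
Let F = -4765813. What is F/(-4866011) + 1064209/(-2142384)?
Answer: 5031748817893/10424864110224 ≈ 0.48267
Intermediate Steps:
F/(-4866011) + 1064209/(-2142384) = -4765813/(-4866011) + 1064209/(-2142384) = -4765813*(-1/4866011) + 1064209*(-1/2142384) = 4765813/4866011 - 1064209/2142384 = 5031748817893/10424864110224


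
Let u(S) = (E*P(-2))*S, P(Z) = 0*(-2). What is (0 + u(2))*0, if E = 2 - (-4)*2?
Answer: 0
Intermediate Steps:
P(Z) = 0
E = 10 (E = 2 - 1*(-8) = 2 + 8 = 10)
u(S) = 0 (u(S) = (10*0)*S = 0*S = 0)
(0 + u(2))*0 = (0 + 0)*0 = 0*0 = 0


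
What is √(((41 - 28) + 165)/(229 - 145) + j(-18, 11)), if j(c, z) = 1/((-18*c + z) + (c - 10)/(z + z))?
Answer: √50445420942/154182 ≈ 1.4567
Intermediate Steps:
j(c, z) = 1/(z - 18*c + (-10 + c)/(2*z)) (j(c, z) = 1/((z - 18*c) + (-10 + c)/((2*z))) = 1/((z - 18*c) + (-10 + c)*(1/(2*z))) = 1/((z - 18*c) + (-10 + c)/(2*z)) = 1/(z - 18*c + (-10 + c)/(2*z)))
√(((41 - 28) + 165)/(229 - 145) + j(-18, 11)) = √(((41 - 28) + 165)/(229 - 145) + 2*11/(-10 - 18 + 2*11² - 36*(-18)*11)) = √((13 + 165)/84 + 2*11/(-10 - 18 + 2*121 + 7128)) = √(178*(1/84) + 2*11/(-10 - 18 + 242 + 7128)) = √(89/42 + 2*11/7342) = √(89/42 + 2*11*(1/7342)) = √(89/42 + 11/3671) = √(327181/154182) = √50445420942/154182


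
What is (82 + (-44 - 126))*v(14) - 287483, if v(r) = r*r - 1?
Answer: -304643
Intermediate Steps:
v(r) = -1 + r² (v(r) = r² - 1 = -1 + r²)
(82 + (-44 - 126))*v(14) - 287483 = (82 + (-44 - 126))*(-1 + 14²) - 287483 = (82 - 170)*(-1 + 196) - 287483 = -88*195 - 287483 = -17160 - 287483 = -304643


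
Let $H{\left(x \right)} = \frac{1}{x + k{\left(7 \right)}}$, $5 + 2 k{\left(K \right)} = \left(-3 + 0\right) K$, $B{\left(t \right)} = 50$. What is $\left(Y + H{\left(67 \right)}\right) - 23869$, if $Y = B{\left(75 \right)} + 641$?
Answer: $- \frac{1251611}{54} \approx -23178.0$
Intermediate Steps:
$Y = 691$ ($Y = 50 + 641 = 691$)
$k{\left(K \right)} = - \frac{5}{2} - \frac{3 K}{2}$ ($k{\left(K \right)} = - \frac{5}{2} + \frac{\left(-3 + 0\right) K}{2} = - \frac{5}{2} + \frac{\left(-3\right) K}{2} = - \frac{5}{2} - \frac{3 K}{2}$)
$H{\left(x \right)} = \frac{1}{-13 + x}$ ($H{\left(x \right)} = \frac{1}{x - 13} = \frac{1}{-13 + x}$)
$\left(Y + H{\left(67 \right)}\right) - 23869 = \left(691 + \frac{1}{-13 + 67}\right) - 23869 = \left(691 + \frac{1}{54}\right) - 23869 = \frac{37315}{54} - 23869 = - \frac{1251611}{54}$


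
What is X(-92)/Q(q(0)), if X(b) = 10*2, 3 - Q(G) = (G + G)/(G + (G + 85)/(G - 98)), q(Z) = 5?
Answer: 500/13 ≈ 38.462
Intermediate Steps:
Q(G) = 3 - 2*G/(G + (85 + G)/(-98 + G)) (Q(G) = 3 - (G + G)/(G + (G + 85)/(G - 98)) = 3 - 2*G/(G + (85 + G)/(-98 + G)))
X(b) = 20
X(-92)/Q(q(0)) = 20/(((255 + 5**2 - 95*5)/(85 + 5**2 - 97*5))) = 20/(((255 + 25 - 475)/(85 + 25 - 485))) = 20/((-195/(-375))) = 20/((-1/375*(-195))) = 20/(13/25) = 20*(25/13) = 500/13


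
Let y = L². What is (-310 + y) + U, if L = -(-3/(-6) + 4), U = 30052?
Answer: 119049/4 ≈ 29762.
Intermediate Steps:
L = -9/2 (L = -(-3*(-⅙) + 4) = -(½ + 4) = -1*9/2 = -9/2 ≈ -4.5000)
y = 81/4 (y = (-9/2)² = 81/4 ≈ 20.250)
(-310 + y) + U = (-310 + 81/4) + 30052 = -1159/4 + 30052 = 119049/4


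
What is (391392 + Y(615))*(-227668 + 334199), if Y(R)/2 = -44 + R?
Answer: 41817039554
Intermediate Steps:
Y(R) = -88 + 2*R (Y(R) = 2*(-44 + R) = -88 + 2*R)
(391392 + Y(615))*(-227668 + 334199) = (391392 + (-88 + 2*615))*(-227668 + 334199) = (391392 + (-88 + 1230))*106531 = (391392 + 1142)*106531 = 392534*106531 = 41817039554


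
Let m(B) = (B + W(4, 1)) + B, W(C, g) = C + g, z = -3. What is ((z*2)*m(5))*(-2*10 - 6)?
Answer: 2340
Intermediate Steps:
m(B) = 5 + 2*B (m(B) = (B + (4 + 1)) + B = (B + 5) + B = (5 + B) + B = 5 + 2*B)
((z*2)*m(5))*(-2*10 - 6) = ((-3*2)*(5 + 2*5))*(-2*10 - 6) = (-6*(5 + 10))*(-20 - 6) = -6*15*(-26) = -90*(-26) = 2340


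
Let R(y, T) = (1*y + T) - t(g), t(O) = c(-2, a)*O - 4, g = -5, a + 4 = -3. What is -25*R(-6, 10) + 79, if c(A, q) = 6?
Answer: -871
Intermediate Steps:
a = -7 (a = -4 - 3 = -7)
t(O) = -4 + 6*O (t(O) = 6*O - 4 = -4 + 6*O)
R(y, T) = 34 + T + y (R(y, T) = (1*y + T) - (-4 + 6*(-5)) = (y + T) - (-4 - 30) = (T + y) - 1*(-34) = (T + y) + 34 = 34 + T + y)
-25*R(-6, 10) + 79 = -25*(34 + 10 - 6) + 79 = -25*38 + 79 = -950 + 79 = -871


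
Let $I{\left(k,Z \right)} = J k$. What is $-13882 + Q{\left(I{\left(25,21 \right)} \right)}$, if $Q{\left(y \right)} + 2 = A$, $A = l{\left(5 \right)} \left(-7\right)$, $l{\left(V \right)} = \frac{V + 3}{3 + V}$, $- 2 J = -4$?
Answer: $-13891$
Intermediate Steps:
$J = 2$ ($J = \left(- \frac{1}{2}\right) \left(-4\right) = 2$)
$I{\left(k,Z \right)} = 2 k$
$l{\left(V \right)} = 1$ ($l{\left(V \right)} = \frac{3 + V}{3 + V} = 1$)
$A = -7$ ($A = 1 \left(-7\right) = -7$)
$Q{\left(y \right)} = -9$ ($Q{\left(y \right)} = -2 - 7 = -9$)
$-13882 + Q{\left(I{\left(25,21 \right)} \right)} = -13882 - 9 = -13891$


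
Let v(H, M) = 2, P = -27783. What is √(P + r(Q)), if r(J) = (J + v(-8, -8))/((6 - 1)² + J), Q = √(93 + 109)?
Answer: √(-694573 - 27782*√202)/√(25 + √202) ≈ 166.68*I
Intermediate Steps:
Q = √202 ≈ 14.213
r(J) = (2 + J)/(25 + J) (r(J) = (J + 2)/((6 - 1)² + J) = (2 + J)/(5² + J) = (2 + J)/(25 + J))
√(P + r(Q)) = √(-27783 + (2 + √202)/(25 + √202))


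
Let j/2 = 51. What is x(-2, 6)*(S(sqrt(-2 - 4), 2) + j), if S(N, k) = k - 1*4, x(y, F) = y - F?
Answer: -800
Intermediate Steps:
j = 102 (j = 2*51 = 102)
S(N, k) = -4 + k (S(N, k) = k - 4 = -4 + k)
x(-2, 6)*(S(sqrt(-2 - 4), 2) + j) = (-2 - 1*6)*((-4 + 2) + 102) = (-2 - 6)*(-2 + 102) = -8*100 = -800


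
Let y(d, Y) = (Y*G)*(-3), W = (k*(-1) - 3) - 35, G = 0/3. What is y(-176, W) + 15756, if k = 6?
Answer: 15756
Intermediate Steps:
G = 0 (G = 0*(⅓) = 0)
W = -44 (W = (6*(-1) - 3) - 35 = (-6 - 3) - 35 = -9 - 35 = -44)
y(d, Y) = 0 (y(d, Y) = (Y*0)*(-3) = 0*(-3) = 0)
y(-176, W) + 15756 = 0 + 15756 = 15756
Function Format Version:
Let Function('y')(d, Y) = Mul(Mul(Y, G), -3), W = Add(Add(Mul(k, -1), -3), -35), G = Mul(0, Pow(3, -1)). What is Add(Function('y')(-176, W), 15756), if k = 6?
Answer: 15756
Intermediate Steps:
G = 0 (G = Mul(0, Rational(1, 3)) = 0)
W = -44 (W = Add(Add(Mul(6, -1), -3), -35) = Add(Add(-6, -3), -35) = Add(-9, -35) = -44)
Function('y')(d, Y) = 0 (Function('y')(d, Y) = Mul(Mul(Y, 0), -3) = Mul(0, -3) = 0)
Add(Function('y')(-176, W), 15756) = Add(0, 15756) = 15756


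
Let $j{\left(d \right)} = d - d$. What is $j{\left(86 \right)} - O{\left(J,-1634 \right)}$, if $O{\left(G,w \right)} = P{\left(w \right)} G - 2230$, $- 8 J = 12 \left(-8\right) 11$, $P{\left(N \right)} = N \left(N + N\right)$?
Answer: $-704866154$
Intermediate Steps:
$P{\left(N \right)} = 2 N^{2}$ ($P{\left(N \right)} = N 2 N = 2 N^{2}$)
$j{\left(d \right)} = 0$
$J = 132$ ($J = - \frac{12 \left(-8\right) 11}{8} = - \frac{\left(-96\right) 11}{8} = \left(- \frac{1}{8}\right) \left(-1056\right) = 132$)
$O{\left(G,w \right)} = -2230 + 2 G w^{2}$ ($O{\left(G,w \right)} = 2 w^{2} G - 2230 = 2 G w^{2} - 2230 = -2230 + 2 G w^{2}$)
$j{\left(86 \right)} - O{\left(J,-1634 \right)} = 0 - \left(-2230 + 2 \cdot 132 \left(-1634\right)^{2}\right) = 0 - \left(-2230 + 2 \cdot 132 \cdot 2669956\right) = 0 - \left(-2230 + 704868384\right) = 0 - 704866154 = -704866154$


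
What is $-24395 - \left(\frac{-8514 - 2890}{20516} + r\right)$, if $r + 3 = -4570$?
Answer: $- \frac{101664187}{5129} \approx -19821.0$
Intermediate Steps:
$r = -4573$ ($r = -3 - 4570 = -4573$)
$-24395 - \left(\frac{-8514 - 2890}{20516} + r\right) = -24395 - \left(\frac{-8514 - 2890}{20516} - 4573\right) = -24395 - \left(\left(-8514 - 2890\right) \frac{1}{20516} - 4573\right) = -24395 - \left(\left(-11404\right) \frac{1}{20516} - 4573\right) = -24395 - \left(- \frac{2851}{5129} - 4573\right) = -24395 - - \frac{23457768}{5129} = -24395 + \frac{23457768}{5129} = - \frac{101664187}{5129}$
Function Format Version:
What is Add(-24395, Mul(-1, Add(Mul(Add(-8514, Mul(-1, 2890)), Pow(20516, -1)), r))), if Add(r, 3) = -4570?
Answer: Rational(-101664187, 5129) ≈ -19821.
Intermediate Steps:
r = -4573 (r = Add(-3, -4570) = -4573)
Add(-24395, Mul(-1, Add(Mul(Add(-8514, Mul(-1, 2890)), Pow(20516, -1)), r))) = Add(-24395, Mul(-1, Add(Mul(Add(-8514, Mul(-1, 2890)), Pow(20516, -1)), -4573))) = Add(-24395, Mul(-1, Add(Mul(Add(-8514, -2890), Rational(1, 20516)), -4573))) = Add(-24395, Mul(-1, Add(Mul(-11404, Rational(1, 20516)), -4573))) = Add(-24395, Mul(-1, Add(Rational(-2851, 5129), -4573))) = Add(-24395, Mul(-1, Rational(-23457768, 5129))) = Add(-24395, Rational(23457768, 5129)) = Rational(-101664187, 5129)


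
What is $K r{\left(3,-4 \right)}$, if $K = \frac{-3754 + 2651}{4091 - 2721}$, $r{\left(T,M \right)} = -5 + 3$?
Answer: $\frac{1103}{685} \approx 1.6102$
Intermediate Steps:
$r{\left(T,M \right)} = -2$
$K = - \frac{1103}{1370} \approx -0.80511$
$K r{\left(3,-4 \right)} = \left(- \frac{1103}{1370}\right) \left(-2\right) = \frac{1103}{685}$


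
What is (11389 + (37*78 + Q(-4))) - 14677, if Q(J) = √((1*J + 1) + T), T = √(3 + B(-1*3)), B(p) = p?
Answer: -402 + I*√3 ≈ -402.0 + 1.732*I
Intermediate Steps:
T = 0 (T = √(3 - 1*3) = √(3 - 3) = √0 = 0)
Q(J) = √(1 + J) (Q(J) = √((1*J + 1) + 0) = √((J + 1) + 0) = √((1 + J) + 0) = √(1 + J))
(11389 + (37*78 + Q(-4))) - 14677 = (11389 + (37*78 + √(1 - 4))) - 14677 = (11389 + (2886 + √(-3))) - 14677 = (11389 + (2886 + I*√3)) - 14677 = (14275 + I*√3) - 14677 = -402 + I*√3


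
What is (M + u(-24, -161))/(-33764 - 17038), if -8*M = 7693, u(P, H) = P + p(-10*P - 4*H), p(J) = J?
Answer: 271/135472 ≈ 0.0020004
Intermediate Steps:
u(P, H) = -9*P - 4*H (u(P, H) = P + (-10*P - 4*H) = -9*P - 4*H)
M = -7693/8 (M = -⅛*7693 = -7693/8 ≈ -961.63)
(M + u(-24, -161))/(-33764 - 17038) = (-7693/8 + (-9*(-24) - 4*(-161)))/(-33764 - 17038) = (-7693/8 + (216 + 644))/(-50802) = (-7693/8 + 860)*(-1/50802) = -813/8*(-1/50802) = 271/135472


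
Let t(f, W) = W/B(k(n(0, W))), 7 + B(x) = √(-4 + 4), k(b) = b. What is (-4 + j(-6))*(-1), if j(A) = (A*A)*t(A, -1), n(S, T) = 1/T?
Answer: -8/7 ≈ -1.1429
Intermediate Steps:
B(x) = -7 (B(x) = -7 + √(-4 + 4) = -7 + √0 = -7 + 0 = -7)
t(f, W) = -W/7 (t(f, W) = W/(-7) = W*(-⅐) = -W/7)
j(A) = A²/7 (j(A) = (A*A)*(-⅐*(-1)) = A²*(⅐) = A²/7)
(-4 + j(-6))*(-1) = (-4 + (⅐)*(-6)²)*(-1) = (-4 + (⅐)*36)*(-1) = (-4 + 36/7)*(-1) = (8/7)*(-1) = -8/7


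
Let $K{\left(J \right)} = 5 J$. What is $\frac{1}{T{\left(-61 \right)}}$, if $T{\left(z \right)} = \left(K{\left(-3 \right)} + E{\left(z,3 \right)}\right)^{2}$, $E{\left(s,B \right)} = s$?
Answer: $\frac{1}{5776} \approx 0.00017313$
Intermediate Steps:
$T{\left(z \right)} = \left(-15 + z\right)^{2}$ ($T{\left(z \right)} = \left(5 \left(-3\right) + z\right)^{2} = \left(-15 + z\right)^{2}$)
$\frac{1}{T{\left(-61 \right)}} = \frac{1}{\left(-15 - 61\right)^{2}} = \frac{1}{\left(-76\right)^{2}} = \frac{1}{5776}$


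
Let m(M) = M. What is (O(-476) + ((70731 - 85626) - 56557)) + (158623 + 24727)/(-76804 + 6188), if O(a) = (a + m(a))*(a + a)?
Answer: 29476862741/35308 ≈ 8.3485e+5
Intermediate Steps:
O(a) = 4*a**2 (O(a) = (a + a)*(a + a) = (2*a)*(2*a) = 4*a**2)
(O(-476) + ((70731 - 85626) - 56557)) + (158623 + 24727)/(-76804 + 6188) = (4*(-476)**2 + ((70731 - 85626) - 56557)) + (158623 + 24727)/(-76804 + 6188) = (4*226576 + (-14895 - 56557)) + 183350/(-70616) = (906304 - 71452) + 183350*(-1/70616) = 834852 - 91675/35308 = 29476862741/35308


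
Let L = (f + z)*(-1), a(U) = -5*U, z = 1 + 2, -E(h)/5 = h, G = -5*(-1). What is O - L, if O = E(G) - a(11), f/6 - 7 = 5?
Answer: 105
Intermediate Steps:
f = 72 (f = 42 + 6*5 = 42 + 30 = 72)
G = 5
E(h) = -5*h
z = 3
L = -75 (L = (72 + 3)*(-1) = 75*(-1) = -75)
O = 30 (O = -5*5 - (-5)*11 = -25 - 1*(-55) = -25 + 55 = 30)
O - L = 30 - 1*(-75) = 30 + 75 = 105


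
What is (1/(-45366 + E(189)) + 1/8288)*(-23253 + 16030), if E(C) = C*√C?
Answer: -4033634460739/5667120809952 + 455049*√21/227924743 ≈ -0.70261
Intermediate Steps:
E(C) = C^(3/2)
(1/(-45366 + E(189)) + 1/8288)*(-23253 + 16030) = (1/(-45366 + 189^(3/2)) + 1/8288)*(-23253 + 16030) = (1/(-45366 + 567*√21) + 1/8288)*(-7223) = (1/8288 + 1/(-45366 + 567*√21))*(-7223) = -7223/8288 - 7223/(-45366 + 567*√21)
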